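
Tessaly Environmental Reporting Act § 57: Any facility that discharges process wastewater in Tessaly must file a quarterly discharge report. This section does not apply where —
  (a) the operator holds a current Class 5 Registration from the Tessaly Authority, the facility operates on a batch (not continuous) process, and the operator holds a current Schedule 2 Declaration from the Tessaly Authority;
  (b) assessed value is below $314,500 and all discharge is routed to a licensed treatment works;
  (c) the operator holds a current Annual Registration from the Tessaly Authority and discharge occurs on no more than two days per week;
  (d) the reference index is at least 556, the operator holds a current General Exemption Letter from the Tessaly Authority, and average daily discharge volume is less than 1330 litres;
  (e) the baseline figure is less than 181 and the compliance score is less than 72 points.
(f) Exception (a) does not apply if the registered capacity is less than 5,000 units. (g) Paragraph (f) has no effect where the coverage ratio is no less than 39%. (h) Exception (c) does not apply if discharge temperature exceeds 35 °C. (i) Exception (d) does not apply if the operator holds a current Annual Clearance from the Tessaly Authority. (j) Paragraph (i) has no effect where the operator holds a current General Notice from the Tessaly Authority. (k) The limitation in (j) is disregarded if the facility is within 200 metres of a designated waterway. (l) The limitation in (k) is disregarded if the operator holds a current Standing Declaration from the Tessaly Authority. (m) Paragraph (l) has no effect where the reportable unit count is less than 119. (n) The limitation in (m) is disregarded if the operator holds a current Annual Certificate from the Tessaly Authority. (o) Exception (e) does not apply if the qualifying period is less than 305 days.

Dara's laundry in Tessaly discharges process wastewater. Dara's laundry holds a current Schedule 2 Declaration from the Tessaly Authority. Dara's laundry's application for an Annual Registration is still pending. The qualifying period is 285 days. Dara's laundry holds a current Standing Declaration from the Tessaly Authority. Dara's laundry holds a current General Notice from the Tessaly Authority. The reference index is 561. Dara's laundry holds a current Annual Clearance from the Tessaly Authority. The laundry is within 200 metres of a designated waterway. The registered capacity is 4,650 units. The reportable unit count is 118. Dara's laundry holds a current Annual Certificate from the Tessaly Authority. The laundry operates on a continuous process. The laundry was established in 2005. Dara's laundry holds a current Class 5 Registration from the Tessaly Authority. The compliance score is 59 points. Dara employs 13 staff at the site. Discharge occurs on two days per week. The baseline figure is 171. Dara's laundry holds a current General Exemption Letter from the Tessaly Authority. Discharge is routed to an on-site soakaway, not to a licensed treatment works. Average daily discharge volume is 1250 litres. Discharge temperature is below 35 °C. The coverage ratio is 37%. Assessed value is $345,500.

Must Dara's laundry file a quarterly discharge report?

No — exception (d) applies; Dara's laundry is not required to file a quarterly discharge report.

Exception (a) requires that the facility operates on a batch (not continuous) process; but the facility operates on a continuous process, so (a) is unavailable.
Exception (b) fails — assessed value is $345,500, not below $314,500.
Exception (c) requires that the operator holds a current Annual Registration from the Tessaly Authority; but there is no Annual Registration in force, so (c) is unavailable.
All of (d)'s requirements are met (the reference index is 561, meeting the 556 threshold; a current General Exemption Letter is held; average daily discharge volume is 1250 litres, less than the 1330 litres limit). Under paragraphs (i)–(n): (i) would limit (d) — a current Annual Clearance is held — but (j) sets (i) aside: (j) is triggered — a current General Notice is held. (k) would limit (j) — the laundry is within 200 m of a designated waterway — but (l) sets (k) aside: (l) is engaged — a current Standing Declaration is held. (m) is engaged (the reportable unit count is 118, less than the 119 limit), but is itself disapplied by (n): (n) operates against (m): a current Annual Certificate is held. Exception (d) stands.
Exception (e): the baseline figure is 171, less than the 181 limit; the compliance score is 59 points, less than the 72 points limit — every condition holds. But: (o) is triggered — the qualifying period is 285 days, less than the 305 days limit. So (e) is unavailable.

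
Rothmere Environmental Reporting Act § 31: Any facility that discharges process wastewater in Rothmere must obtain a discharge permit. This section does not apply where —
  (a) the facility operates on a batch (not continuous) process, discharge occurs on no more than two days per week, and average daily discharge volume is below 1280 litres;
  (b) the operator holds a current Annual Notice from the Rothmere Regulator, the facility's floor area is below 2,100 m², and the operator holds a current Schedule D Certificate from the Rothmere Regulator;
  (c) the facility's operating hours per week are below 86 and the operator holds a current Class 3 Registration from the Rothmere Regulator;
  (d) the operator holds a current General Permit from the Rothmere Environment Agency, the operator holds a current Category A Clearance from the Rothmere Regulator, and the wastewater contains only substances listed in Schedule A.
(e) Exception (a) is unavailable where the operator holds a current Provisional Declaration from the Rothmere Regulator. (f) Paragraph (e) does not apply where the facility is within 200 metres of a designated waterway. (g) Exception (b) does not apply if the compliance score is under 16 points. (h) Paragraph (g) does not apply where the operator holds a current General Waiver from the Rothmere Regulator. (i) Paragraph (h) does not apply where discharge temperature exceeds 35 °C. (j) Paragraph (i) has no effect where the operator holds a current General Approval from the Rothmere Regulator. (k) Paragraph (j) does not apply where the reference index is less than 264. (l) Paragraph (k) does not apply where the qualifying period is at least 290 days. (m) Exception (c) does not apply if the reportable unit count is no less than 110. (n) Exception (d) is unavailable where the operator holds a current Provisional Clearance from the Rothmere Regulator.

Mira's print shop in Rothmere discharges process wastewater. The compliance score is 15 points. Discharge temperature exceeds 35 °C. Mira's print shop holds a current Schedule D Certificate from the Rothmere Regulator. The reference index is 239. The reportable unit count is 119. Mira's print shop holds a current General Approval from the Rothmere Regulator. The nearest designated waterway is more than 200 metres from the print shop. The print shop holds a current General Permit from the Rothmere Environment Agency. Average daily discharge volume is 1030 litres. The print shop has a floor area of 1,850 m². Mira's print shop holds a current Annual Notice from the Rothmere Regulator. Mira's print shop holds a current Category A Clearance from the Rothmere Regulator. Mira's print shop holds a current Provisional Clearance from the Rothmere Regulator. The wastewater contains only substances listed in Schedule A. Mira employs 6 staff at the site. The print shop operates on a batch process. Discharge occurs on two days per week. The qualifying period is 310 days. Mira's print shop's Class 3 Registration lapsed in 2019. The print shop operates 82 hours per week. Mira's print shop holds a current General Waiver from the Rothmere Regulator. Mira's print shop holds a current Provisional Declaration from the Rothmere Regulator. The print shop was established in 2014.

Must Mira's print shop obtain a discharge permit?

Exception (a) is satisfied on its face — the facility operates on a batch process; discharge occurs on no more than two days per week; average daily discharge volume is 1030 litres, below the 1280 litres limit. But applying paragraphs (e)–(f): (e) operates against (a): a current Provisional Declaration is held. (f), which would lift (e), does not operate here — the print shop is more than 200 m from any designated waterway. So (a) is unavailable.
Exception (b)'s conditions are all satisfied: a current Annual Notice is held; the facility's floor area is 1,850 m², below the 2,100 m² limit; a current Schedule D Certificate is held. Considering the limiting provisions: (g) applies (the compliance score is 15 points, under the 16 points limit), but yields to (h): (h) is triggered — a current General Waiver is held. (i) would limit (h) — discharge temperature exceeds 35 °C — but (j) sets (i) aside: (j) operates — a current General Approval is held. (k) would limit (j) — the reference index is 239, less than the 264 limit — but (l) sets (k) aside: (l) is engaged — the qualifying period is 310 days, meeting the 290 days threshold. So (b) applies.
Exception (c) fails — the Class 3 Registration is not current.
Exception (d): a current General Permit is held; a current Category A Clearance is held; the wastewater is Schedule-A-only — every condition holds. But applying paragraph (n): (n) operates against (d): a current Provisional Clearance is held. So (d) is unavailable.

No — exception (b) applies; Mira's print shop is not required to obtain a discharge permit.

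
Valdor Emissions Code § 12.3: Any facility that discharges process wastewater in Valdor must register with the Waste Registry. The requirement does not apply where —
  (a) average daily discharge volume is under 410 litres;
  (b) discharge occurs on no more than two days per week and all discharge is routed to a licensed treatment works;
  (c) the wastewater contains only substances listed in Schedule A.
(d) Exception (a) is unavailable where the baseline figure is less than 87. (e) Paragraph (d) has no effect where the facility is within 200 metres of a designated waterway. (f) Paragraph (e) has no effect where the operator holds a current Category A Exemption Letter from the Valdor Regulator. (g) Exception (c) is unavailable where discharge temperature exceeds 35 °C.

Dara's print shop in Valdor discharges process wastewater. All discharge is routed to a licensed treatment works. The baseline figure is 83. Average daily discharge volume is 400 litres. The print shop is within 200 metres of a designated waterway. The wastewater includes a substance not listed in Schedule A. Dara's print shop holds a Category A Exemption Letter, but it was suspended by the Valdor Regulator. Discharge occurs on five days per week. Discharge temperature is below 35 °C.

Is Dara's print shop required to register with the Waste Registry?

Exception (a): average daily discharge volume is 400 litres, under the 410 litres limit — every condition holds. Under paragraphs (d)–(f): (d) would limit (a) — the baseline figure is 83, less than the 87 limit — but (e) sets (d) aside: (e) is engaged — the print shop is within 200 m of a designated waterway. (f) does not operate here (no current Category A Exemption Letter is held), so (e) stands. Exception (a) stands.
Exception (b) fails — discharge occurs on five days per week.
Exception (c) does not apply: the wastewater includes a non-Schedule-A substance.

No — exception (a) applies; Dara's print shop is not required to register with the Waste Registry.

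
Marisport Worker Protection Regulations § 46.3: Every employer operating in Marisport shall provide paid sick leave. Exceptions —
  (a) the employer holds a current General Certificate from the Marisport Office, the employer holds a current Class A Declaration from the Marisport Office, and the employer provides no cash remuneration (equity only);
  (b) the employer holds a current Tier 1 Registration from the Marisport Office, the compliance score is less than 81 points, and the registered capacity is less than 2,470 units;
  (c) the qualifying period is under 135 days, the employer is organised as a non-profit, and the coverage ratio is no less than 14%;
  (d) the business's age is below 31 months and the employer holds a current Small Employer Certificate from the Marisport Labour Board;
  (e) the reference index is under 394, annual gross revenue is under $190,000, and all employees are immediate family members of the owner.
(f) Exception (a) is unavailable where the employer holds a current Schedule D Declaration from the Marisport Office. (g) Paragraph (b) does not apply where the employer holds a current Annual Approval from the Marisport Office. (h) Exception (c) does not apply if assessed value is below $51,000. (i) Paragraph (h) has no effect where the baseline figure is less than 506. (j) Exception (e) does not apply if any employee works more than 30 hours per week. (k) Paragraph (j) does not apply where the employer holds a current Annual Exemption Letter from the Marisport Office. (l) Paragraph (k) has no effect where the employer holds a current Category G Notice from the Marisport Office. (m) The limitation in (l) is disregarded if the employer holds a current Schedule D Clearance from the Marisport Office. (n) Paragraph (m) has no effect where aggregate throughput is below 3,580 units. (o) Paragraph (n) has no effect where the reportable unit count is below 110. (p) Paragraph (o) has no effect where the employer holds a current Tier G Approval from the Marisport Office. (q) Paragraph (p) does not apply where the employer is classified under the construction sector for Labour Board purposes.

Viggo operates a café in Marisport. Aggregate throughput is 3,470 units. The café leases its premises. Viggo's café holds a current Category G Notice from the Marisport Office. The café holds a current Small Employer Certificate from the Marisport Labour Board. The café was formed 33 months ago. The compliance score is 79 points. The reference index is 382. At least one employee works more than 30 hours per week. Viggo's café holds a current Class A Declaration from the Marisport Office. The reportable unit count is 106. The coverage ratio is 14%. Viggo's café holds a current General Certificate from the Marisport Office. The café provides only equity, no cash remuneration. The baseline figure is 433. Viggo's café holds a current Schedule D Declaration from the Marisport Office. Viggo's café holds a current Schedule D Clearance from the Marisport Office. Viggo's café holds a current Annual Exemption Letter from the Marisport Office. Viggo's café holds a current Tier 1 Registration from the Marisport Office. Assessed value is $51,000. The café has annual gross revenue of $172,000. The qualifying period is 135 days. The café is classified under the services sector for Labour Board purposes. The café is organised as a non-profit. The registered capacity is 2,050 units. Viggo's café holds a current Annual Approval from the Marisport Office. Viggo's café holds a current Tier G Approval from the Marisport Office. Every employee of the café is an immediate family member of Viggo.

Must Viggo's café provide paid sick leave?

Yes — Viggo's café must provide paid sick leave.

Exception (a)'s conditions are all satisfied: a current General Certificate is held; a current Class A Declaration is held; remuneration is equity-only. Turning to paragraph (f): (f) applies — a current Schedule D Declaration is held. So (a) is unavailable.
All of (b)'s requirements are met (a current Tier 1 Registration is held; the compliance score is 79 points, less than the 81 points limit; the registered capacity is 2,050 units, less than the 2,470 units limit). But: (g) is engaged — a current Annual Approval is held. Exception (b) does not apply.
Exception (c) does not apply: the qualifying period is 135 days, not under 135 days.
Exception (d) fails — the business's age is 33 months, not below 31 months.
All of (e)'s requirements are met (the reference index is 382, under the 394 limit; annual gross revenue is $172,000, under the $190,000 limit; every employee is an immediate family member). But applying paragraphs (j)–(q): (j) applies — at least one employee exceeds 30 hours/week. (k) is triggered (a current Annual Exemption Letter is held), but is displaced by (l): (l) is triggered — a current Category G Notice is held. (m) would limit (l) — a current Schedule D Clearance is held — but (n) sets (m) aside: (n) operates against (m): aggregate throughput is 3,470 units, below the 3,580 units limit. (o) would limit (n) — the reportable unit count is 106, below the 110 limit — but (p) sets (o) aside: (p) operates against (o): a current Tier G Approval is held. (q), which would lift (p), is not triggered — the café is classified under the services sector. Exception (e) does not apply.
Every exception is unavailable, so the rule governs.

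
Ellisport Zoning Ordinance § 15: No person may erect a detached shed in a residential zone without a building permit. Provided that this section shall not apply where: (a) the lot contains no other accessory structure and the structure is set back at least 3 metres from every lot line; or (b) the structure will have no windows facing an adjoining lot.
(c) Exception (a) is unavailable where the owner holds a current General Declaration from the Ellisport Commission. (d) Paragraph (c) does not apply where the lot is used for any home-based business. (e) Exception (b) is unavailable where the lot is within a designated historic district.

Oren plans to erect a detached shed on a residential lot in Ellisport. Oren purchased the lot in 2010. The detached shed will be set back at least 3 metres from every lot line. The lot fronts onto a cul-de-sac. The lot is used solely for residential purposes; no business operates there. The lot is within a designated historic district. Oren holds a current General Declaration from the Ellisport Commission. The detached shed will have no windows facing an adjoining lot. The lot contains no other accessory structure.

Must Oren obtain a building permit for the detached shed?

Yes — Oren must obtain a building permit.

All of (a)'s requirements are met (the lot has no other accessory structure; the setback is at least 3 m on every side). But: (c) is engaged — a current General Declaration is held. (d) does not operate here (the lot is solely residential), so (c) stands. (a) is therefore removed.
Exception (b)'s conditions are all satisfied: no windows face an adjoining lot. But applying paragraph (e): (e) is engaged — the lot is in a historic district. Exception (b) does not apply.
No exception is made out. Oren falls within the general rule.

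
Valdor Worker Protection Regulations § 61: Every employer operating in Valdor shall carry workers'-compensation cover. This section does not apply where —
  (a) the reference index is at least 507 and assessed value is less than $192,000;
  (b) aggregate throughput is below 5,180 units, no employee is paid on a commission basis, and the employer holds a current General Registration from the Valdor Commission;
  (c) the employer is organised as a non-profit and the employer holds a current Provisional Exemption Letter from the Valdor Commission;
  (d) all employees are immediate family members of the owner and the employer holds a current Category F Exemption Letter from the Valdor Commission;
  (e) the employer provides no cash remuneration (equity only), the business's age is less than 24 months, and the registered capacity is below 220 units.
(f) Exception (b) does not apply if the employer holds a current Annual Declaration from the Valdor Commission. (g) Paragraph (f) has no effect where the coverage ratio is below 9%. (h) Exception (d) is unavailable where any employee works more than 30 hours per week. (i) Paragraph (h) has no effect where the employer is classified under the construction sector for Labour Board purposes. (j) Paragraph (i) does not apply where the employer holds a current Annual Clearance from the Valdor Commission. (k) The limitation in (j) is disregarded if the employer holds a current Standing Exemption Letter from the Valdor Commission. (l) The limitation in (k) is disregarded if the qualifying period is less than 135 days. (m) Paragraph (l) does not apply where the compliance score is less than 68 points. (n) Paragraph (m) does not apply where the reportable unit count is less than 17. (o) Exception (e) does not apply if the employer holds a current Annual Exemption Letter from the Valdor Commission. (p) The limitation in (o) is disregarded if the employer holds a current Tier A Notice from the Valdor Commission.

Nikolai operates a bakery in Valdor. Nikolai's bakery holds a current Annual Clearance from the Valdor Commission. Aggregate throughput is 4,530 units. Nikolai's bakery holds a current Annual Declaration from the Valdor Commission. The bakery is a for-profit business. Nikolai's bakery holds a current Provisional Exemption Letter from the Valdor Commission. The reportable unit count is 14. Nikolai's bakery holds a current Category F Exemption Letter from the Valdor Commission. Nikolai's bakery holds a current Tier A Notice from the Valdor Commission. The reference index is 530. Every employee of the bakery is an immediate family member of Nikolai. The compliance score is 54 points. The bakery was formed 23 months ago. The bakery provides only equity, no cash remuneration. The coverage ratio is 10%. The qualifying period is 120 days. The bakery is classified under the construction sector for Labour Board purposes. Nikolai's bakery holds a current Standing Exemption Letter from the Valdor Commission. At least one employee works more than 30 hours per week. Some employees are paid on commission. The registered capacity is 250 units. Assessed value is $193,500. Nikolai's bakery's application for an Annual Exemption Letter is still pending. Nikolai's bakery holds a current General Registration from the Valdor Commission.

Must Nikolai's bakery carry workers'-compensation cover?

Exception (a) fails — assessed value is $193,500, not less than $192,000.
Exception (b) requires that no employee is paid on a commission basis; but some employees are paid on commission, so (b) is unavailable.
Exception (c) requires that the employer is organised as a non-profit; but the employer is for-profit, so (c) is unavailable.
Exception (d) is satisfied on its face — every employee is an immediate family member; a current Category F Exemption Letter is held. Turning to paragraphs (h)–(n): (h) is engaged — at least one employee exceeds 30 hours/week. (i) would limit (h) — the bakery is classified under the construction sector — but (j) sets (i) aside: (j) is triggered — a current Annual Clearance is held. (k) applies (a current Standing Exemption Letter is held), but is overridden by (l): (l) operates — the qualifying period is 120 days, less than the 135 days limit. (m) operates (the compliance score is 54 points, less than the 68 points limit), but is overridden by (n): (n) operates against (m): the reportable unit count is 14, less than the 17 limit. Exception (d) does not apply.
Exception (e) does not apply: the registered capacity is 250 units, not below 220 units.
No exception applies. The general rule governs.

Yes — Nikolai's bakery must carry workers'-compensation cover.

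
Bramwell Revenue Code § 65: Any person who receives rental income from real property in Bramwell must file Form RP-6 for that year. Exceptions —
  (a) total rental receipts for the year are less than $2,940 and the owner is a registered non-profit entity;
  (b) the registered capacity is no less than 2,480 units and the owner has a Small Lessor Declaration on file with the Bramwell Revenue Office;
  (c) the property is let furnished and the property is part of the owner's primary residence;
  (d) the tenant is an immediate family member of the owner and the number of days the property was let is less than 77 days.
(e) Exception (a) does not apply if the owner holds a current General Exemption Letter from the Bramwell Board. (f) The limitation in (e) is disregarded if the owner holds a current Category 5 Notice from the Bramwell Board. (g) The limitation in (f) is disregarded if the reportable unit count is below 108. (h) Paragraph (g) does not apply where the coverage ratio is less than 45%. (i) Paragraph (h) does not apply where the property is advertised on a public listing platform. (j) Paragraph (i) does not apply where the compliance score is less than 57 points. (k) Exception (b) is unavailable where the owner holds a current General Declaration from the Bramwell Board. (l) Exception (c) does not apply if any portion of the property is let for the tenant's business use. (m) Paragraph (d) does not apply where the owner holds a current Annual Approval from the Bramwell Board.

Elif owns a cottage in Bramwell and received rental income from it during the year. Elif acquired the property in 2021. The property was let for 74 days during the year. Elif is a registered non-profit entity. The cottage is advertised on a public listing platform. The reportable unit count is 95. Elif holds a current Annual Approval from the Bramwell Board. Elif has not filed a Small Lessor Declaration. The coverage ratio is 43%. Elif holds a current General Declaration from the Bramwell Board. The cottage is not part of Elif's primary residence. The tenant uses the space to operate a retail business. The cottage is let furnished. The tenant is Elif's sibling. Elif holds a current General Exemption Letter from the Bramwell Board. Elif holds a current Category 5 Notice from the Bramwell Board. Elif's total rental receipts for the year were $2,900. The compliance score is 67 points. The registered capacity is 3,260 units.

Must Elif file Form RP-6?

Exception (a) is satisfied on its face — total rental receipts for the year are $2,900, less than the $2,940 limit; Elif is a registered non-profit. Turning to paragraphs (e)–(j): (e) operates against (a): a current General Exemption Letter is held. (f) would limit (e) — a current Category 5 Notice is held — but (g) sets (f) aside: (g) is engaged — the reportable unit count is 95, below the 108 limit. (h) is triggered (the coverage ratio is 43%, less than the 45% limit), but is set aside by (i): (i) operates against (h): the property is publicly advertised. (j) is not engaged (the compliance score is 67 points, not less than 57 points), so (i) stands. (a) is therefore removed.
Exception (b) fails — no Small Lessor Declaration is on file.
Exception (c) fails — the cottage is not part of the primary residence.
All of (d)'s requirements are met (the tenant is an immediate family member; the number of days the property was let is 74 days, less than the 77 days limit). But: (m) operates — a current Annual Approval is held. (d) is therefore removed.
Every exception is unavailable, so the rule governs.

Yes — Elif must file Form RP-6.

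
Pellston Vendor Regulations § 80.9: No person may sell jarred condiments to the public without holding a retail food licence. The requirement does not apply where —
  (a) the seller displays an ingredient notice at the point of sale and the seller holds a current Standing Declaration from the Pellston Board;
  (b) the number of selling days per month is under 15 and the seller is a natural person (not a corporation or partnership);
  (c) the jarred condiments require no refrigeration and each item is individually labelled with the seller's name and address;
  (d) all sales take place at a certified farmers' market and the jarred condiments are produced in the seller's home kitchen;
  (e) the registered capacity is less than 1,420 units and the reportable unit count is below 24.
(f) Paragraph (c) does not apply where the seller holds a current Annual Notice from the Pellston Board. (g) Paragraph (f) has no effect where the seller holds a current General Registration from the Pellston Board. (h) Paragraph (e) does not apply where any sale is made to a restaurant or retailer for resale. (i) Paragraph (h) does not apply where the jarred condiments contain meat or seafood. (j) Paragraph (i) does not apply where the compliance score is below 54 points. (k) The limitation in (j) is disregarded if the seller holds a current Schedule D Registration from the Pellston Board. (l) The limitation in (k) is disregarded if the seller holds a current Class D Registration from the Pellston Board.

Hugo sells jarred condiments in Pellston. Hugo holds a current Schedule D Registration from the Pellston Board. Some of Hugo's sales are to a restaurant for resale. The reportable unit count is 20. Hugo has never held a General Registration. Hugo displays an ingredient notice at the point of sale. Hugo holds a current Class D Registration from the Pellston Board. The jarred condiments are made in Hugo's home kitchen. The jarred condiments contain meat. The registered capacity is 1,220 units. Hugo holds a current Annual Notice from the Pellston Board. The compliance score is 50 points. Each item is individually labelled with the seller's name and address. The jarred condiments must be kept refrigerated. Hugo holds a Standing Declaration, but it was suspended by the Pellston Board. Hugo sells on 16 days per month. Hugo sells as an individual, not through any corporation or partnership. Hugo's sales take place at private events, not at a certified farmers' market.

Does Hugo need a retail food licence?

Exception (a) fails — there is no Standing Declaration in force.
Exception (b) fails — the number of selling days per month is 16, not under 15.
Exception (c) does not apply: the jarred condiments require refrigeration.
Exception (d) requires that all sales take place at a certified farmers' market; but sales are at private events, not a certified farmers' market, so (d) is unavailable.
Exception (e) is satisfied on its face — the registered capacity is 1,220 units, less than the 1,420 units limit; the reportable unit count is 20, below the 24 limit. Turning to paragraphs (h)–(l): (h) operates against (e): some sales are to a restaurant for resale. (i) operates (the jarred condiments contain meat), but is displaced by (j): (j) applies — the compliance score is 50 points, below the 54 points limit. (k) would limit (j) — a current Schedule D Registration is held — but (l) sets (k) aside: (l) operates against (k): a current Class D Registration is held. (e) is therefore removed.
None of the exceptions is available; § 80.9 applies in full.

Yes — Hugo must hold a retail food licence.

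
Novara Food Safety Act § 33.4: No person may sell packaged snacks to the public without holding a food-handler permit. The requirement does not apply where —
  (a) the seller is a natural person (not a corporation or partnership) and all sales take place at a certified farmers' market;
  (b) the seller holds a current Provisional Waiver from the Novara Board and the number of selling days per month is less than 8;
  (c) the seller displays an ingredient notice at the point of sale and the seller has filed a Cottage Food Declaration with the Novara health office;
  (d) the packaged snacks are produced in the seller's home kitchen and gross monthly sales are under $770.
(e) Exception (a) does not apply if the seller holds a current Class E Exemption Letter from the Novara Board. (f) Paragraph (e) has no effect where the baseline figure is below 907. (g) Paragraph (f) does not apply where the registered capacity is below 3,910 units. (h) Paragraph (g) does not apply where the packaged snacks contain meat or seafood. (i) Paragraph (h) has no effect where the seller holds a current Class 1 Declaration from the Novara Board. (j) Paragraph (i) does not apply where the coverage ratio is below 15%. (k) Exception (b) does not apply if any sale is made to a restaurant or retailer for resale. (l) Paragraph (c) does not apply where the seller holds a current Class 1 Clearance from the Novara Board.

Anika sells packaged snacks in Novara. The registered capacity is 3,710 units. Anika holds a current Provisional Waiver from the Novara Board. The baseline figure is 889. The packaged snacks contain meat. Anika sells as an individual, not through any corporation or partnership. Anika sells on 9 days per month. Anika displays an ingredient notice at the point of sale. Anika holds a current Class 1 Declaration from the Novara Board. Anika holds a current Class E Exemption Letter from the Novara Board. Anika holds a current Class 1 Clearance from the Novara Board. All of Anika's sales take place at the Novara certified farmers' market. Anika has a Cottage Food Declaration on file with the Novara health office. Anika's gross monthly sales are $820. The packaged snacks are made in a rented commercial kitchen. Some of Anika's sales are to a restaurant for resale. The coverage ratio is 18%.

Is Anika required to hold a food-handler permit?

Yes — Anika must hold a food-handler permit.

All of (a)'s requirements are met (the seller is a natural person; all sales are at a certified farmers' market). But: (e) operates against (a): a current Class E Exemption Letter is held. (f) applies (the baseline figure is 889, below the 907 limit), but is displaced by (g): (g) is triggered — the registered capacity is 3,710 units, below the 3,910 units limit. (h) would limit (g) — the packaged snacks contain meat — but (i) sets (h) aside: (i) applies — a current Class 1 Declaration is held. (j), which would lift (i), does not operate here — the coverage ratio is 18%, not below 15%. So (a) is unavailable.
Exception (b) fails — the number of selling days per month is 9, not less than 8.
Exception (c)'s conditions are all satisfied: an ingredient notice is displayed; a Cottage Food Declaration is on file. But: (l) operates against (c): a current Class 1 Clearance is held. (c) is therefore removed.
Exception (d) requires that the packaged snacks are produced in the seller's home kitchen; but the packaged snacks are made in a commercial kitchen, not a home kitchen, so (d) is unavailable.
Every exception is unavailable, so the rule governs.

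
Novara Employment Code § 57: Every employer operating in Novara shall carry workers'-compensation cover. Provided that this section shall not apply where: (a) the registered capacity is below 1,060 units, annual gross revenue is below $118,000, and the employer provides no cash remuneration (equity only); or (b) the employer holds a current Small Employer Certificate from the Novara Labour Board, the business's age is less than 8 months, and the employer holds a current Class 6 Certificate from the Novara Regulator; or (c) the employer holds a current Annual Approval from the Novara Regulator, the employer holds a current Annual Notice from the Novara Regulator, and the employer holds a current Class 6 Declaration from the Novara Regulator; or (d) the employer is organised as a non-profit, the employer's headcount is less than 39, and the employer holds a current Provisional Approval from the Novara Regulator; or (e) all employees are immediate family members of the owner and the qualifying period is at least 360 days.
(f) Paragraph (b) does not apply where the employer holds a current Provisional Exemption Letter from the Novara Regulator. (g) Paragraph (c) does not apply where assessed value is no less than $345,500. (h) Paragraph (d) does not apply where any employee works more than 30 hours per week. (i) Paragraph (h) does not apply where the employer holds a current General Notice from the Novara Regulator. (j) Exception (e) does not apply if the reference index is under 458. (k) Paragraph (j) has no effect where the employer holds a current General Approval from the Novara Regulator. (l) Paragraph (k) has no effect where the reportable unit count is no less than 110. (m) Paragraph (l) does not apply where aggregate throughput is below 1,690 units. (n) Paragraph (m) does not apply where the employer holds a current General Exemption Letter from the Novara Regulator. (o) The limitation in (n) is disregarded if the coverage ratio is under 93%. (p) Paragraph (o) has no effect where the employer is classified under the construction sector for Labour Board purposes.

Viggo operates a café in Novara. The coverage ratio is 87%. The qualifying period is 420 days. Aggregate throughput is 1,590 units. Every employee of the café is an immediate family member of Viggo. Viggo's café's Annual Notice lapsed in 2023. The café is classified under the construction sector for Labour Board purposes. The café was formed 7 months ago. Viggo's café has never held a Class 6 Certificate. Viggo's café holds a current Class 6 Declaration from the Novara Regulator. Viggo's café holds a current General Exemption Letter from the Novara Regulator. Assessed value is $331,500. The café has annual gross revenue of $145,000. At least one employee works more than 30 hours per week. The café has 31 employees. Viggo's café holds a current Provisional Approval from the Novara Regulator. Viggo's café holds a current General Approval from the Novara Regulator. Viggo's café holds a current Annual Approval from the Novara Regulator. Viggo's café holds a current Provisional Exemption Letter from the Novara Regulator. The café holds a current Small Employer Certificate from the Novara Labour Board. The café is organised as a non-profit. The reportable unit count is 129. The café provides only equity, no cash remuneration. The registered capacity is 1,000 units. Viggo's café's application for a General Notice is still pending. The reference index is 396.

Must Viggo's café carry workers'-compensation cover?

Exception (a) fails — annual gross revenue is $145,000, not below $118,000.
Exception (b) does not apply: the Class 6 Certificate is not current.
Exception (c) requires that the employer holds a current Annual Notice from the Novara Regulator; but the Annual Notice is not current, so (c) is unavailable.
Exception (d): the employer is a non-profit; the employer's headcount is 31, less than the 39 limit; a current Provisional Approval is held — every condition holds. But applying paragraphs (h)–(i): (h) operates against (d): at least one employee exceeds 30 hours/week. (i) does not operate here (no current General Notice is held), so (h) stands. So (d) is unavailable.
Exception (e)'s conditions are all satisfied: every employee is an immediate family member; the qualifying period is 420 days, meeting the 360 days threshold. But applying paragraphs (j)–(p): (j) operates against (e): the reference index is 396, under the 458 limit. (k) applies (a current General Approval is held), but is itself disapplied by (l): (l) operates against (k): the reportable unit count is 129, meeting the 110 threshold. (m) would limit (l) — aggregate throughput is 1,590 units, below the 1,690 units limit — but (n) sets (m) aside: (n) operates against (m): a current General Exemption Letter is held. (o) is triggered (the coverage ratio is 87%, under the 93% limit), but yields to (p): (p) is triggered — the café is classified under the construction sector. Exception (e) does not apply.
None of the exceptions is available; § 57 applies in full.

Yes — Viggo's café must carry workers'-compensation cover.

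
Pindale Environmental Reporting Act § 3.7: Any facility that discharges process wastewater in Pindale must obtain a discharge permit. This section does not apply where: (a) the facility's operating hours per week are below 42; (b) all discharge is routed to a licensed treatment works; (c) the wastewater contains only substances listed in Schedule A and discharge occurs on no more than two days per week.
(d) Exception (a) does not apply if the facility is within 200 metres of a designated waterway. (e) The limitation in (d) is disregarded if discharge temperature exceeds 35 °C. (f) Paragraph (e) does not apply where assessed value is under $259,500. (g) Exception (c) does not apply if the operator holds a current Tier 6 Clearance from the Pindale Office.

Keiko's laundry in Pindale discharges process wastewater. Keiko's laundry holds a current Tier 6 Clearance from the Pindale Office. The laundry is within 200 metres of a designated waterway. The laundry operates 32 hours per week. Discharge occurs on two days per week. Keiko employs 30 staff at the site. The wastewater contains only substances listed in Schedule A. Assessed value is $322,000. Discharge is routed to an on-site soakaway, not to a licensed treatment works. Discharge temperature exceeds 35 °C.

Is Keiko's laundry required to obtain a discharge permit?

Exception (a)'s conditions are all satisfied: the facility's operating hours per week are 32, below the 42 limit. Applying paragraphs (d)–(f): (d) would limit (a) — the laundry is within 200 m of a designated waterway — but (e) sets (d) aside: (e) applies — discharge temperature exceeds 35 °C. (f), which would lift (e), is not triggered — assessed value is $322,000, not under $259,500. So (a) applies.
Exception (b) requires that all discharge is routed to a licensed treatment works; but discharge is not routed to a licensed treatment works, so (b) is unavailable.
Exception (c) is satisfied on its face — the wastewater is Schedule-A-only; discharge occurs on no more than two days per week. But applying paragraph (g): (g) operates — a current Tier 6 Clearance is held. So (c) is unavailable.

No — exception (a) applies; Keiko's laundry is not required to obtain a discharge permit.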